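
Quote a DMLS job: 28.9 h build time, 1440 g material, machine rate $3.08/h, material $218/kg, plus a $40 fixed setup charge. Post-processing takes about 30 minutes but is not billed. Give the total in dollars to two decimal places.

Machine cost = 3.08 × 28.9 = $89.012.
Feedstock cost: 218 × 1440/1000 → $313.92.
Total = 89.012 + 313.92 + 40 = 442.932 ≈ $442.93.

$442.93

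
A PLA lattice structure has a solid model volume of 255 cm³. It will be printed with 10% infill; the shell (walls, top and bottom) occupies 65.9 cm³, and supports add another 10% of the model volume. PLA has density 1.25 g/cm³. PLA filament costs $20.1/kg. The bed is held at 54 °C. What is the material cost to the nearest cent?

$2.77

Infill region = 255 − 65.9, so 189.1 cm³.
Infill deposited = 0.10 × 189.1, so 18.91 cm³.
Support: 0.10 × 255 → 25.5 cm³.
Total extruded = 65.9 + 18.91 + 25.5, so 110.31 cm³.
Mass = 110.31 × 1.25 = 137.8875 g.
At $20.1/kg: 137.8875/1000 × 20.1 = $2.77.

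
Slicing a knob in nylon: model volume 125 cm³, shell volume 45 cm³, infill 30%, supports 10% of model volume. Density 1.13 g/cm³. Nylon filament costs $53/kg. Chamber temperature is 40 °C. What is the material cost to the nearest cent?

Infill region: 125 − 45 → 80 cm³.
Infill deposited: 0.30 × 80 → 24 cm³.
Support: 0.10 × 125 → 12.5 cm³.
Total printed volume = 45 + 24 + 12.5 = 81.5 cm³.
Mass = 81.5 × 1.13 = 92.095 g.
Cost = 92.095 g / 1000 × $53/kg = $4.88.

$4.88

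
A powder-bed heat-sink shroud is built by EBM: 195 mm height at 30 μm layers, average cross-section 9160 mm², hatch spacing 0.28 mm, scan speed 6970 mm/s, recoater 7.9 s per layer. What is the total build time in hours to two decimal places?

22.74 hours

Layer count = ceil(195 / 0.03) = 6500.
Scan path per layer = 9160 / 0.28, so 32714.3 mm.
Scan time per layer = 32714.3 / 6970 = 4.6936 s.
Time per layer = 4.6936 + 7.9, so 12.5936 s.
Total: 6500 × 12.5936 s = 81858.4 s → 22.74 hours.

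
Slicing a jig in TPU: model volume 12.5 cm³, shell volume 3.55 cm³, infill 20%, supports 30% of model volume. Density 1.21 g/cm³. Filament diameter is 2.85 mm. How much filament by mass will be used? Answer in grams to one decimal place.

11.0 g

Infill region = 12.5 − 3.55, so 8.95 cm³.
Infill volume = 0.20 × 8.95 = 1.79 cm³.
Support: 0.30 × 12.5 → 3.75 cm³.
Total printed volume = 3.55 + 1.79 + 3.75, so 9.09 cm³.
Mass: 9.09 × 1.21 → 10.9989 g.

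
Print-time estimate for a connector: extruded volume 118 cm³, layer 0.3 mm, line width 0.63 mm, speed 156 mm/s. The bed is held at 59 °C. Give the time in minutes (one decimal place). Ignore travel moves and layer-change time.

66.7 minutes

Bead cross-section = 0.3 × 0.63 = 0.189 mm².
Path length: 118000 mm³ / 0.189 mm² → 624338.6 mm.
Time extruding = 624338.6 / 156 = 4002.2 s.
4002.2 s = 66.7 minutes.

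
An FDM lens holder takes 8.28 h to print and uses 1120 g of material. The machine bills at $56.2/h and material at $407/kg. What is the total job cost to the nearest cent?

Machine-time cost: 56.2 × 8.28 → $465.336.
Material charge = 407 × 1120/1000 = $455.84.
Job cost: 465.336 + 455.84 = 921.176 ≈ $921.18.

$921.18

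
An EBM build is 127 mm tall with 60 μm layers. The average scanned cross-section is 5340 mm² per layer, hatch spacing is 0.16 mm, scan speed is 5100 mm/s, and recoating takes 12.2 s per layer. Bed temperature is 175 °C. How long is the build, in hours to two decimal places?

Number of layers: 127 / 0.06 → 2117 (rounded up).
Hatch length per layer = 5340 / 0.16 = 33375 mm.
Per-layer scan time = 33375 / 5100, so 6.5441 s.
Per-layer time: 6.5441 + 12.2 → 18.7441 s.
Build time = 2117 × 18.7441 = 39681.2597 s = 11.02 hours.

11.02 hours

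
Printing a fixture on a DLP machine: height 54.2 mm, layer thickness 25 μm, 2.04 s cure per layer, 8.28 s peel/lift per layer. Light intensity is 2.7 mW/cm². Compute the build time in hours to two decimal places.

6.21 hours

Layer count = ceil(54.2 / 0.025) = 2168.
Each layer takes = 2.04 + 8.28, so 10.32 s.
Total = 2168 × 10.32 = 22373.76 s = 6.21 hours.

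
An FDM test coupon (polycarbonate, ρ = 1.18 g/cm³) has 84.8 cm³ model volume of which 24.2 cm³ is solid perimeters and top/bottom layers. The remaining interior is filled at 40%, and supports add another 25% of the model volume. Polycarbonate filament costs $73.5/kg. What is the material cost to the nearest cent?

Interior volume: 84.8 − 24.2 → 60.6 cm³.
Infill deposited = 0.40 × 60.6 = 24.24 cm³.
Support = 0.25 × 84.8, so 21.2 cm³.
Total printed volume = 24.2 + 24.24 + 21.2, so 69.64 cm³.
Mass = 69.64 × 1.18 = 82.1752 g.
Cost = 82.1752 g / 1000 × $73.5/kg = $6.04.

$6.04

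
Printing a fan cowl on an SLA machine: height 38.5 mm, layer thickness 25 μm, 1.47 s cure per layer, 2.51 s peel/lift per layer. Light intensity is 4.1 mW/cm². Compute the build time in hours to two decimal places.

Layers = ⌈38.5/0.025⌉ = 1540.
Per-layer time = 1.47 + 2.51 = 3.98 s.
Build time: 1540 × 3.98 s = 6129.2 s, i.e. 1.70 hours.

1.70 hours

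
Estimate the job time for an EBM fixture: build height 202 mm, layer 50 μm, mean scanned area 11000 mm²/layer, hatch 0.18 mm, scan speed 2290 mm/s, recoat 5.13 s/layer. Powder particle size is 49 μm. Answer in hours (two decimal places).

35.70 hours

Number of layers: 202 / 0.05 → 4040 (rounded up).
Scan path per layer = 11000 / 0.18, so 61111.1 mm.
Beam time per layer = 61111.1 / 2290 = 26.6861 s.
Time per layer = 26.6861 + 5.13 = 31.8161 s.
Total: 4040 × 31.8161 s = 128537.044 s → 35.70 hours.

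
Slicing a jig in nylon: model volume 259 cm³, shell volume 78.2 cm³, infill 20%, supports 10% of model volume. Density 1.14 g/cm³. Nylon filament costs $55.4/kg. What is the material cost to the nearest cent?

$8.86

Interior volume: 259 − 78.2 → 180.8 cm³.
Infill deposited = 0.20 × 180.8 = 36.16 cm³.
Support = 0.10 × 259 = 25.9 cm³.
Total extruded = 78.2 + 36.16 + 25.9, so 140.26 cm³.
Mass: 140.26 × 1.14 → 159.8964 g.
Cost = 159.8964 g / 1000 × $55.4/kg = $8.86.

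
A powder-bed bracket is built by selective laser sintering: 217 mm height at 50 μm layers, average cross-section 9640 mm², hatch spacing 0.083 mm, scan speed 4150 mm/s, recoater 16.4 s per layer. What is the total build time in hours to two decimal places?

53.51 hours

Layers = ⌈217/0.05⌉ = 4340.
Hatch length per layer: 9640 / 0.083 → 116144.6 mm.
Laser time per layer = 116144.6 / 4150, so 27.9867 s.
Per-layer time = 27.9867 + 16.4 = 44.3867 s.
Build time = 4340 × 44.3867 = 192638.278 s = 53.51 hours.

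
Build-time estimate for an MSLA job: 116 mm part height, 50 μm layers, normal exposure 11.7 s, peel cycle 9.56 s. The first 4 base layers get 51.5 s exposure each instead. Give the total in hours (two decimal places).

Layer count = ceil(116 / 0.05) = 2320.
Burn-in layers: 4 × (51.5 + 9.56) → 244.24 s.
Remaining layers: 2316 × (11.7 + 9.56) → 49238.16 s.
Total = 244.24 + 49238.16 = 49482.4 s = 13.75 hours.

13.75 hours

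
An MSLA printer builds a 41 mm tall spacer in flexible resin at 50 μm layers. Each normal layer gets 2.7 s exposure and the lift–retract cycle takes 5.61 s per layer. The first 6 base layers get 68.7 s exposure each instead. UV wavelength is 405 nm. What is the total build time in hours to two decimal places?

2.00 hours

Layer count = ceil(41 / 0.05) = 820.
Base layers = 6 × (68.7 + 5.61) = 445.86 s.
Regular layers: 814 × (2.7 + 5.61) → 6764.34 s.
Sum: 445.86 + 6764.34 = 7210.2 s → 2.00 hours.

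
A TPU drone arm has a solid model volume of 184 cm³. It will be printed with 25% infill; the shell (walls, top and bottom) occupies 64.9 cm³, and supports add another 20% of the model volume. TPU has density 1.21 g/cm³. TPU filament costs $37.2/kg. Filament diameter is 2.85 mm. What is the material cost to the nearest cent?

$5.92

Interior volume: 184 − 64.9 → 119.1 cm³.
Infill volume = 0.25 × 119.1 = 29.775 cm³.
Support = 0.20 × 184 = 36.8 cm³.
Total printed volume: 64.9 + 29.775 + 36.8 → 131.475 cm³.
Mass = 131.475 × 1.21 = 159.08475 g.
At $37.2/kg: 159.08475/1000 × 37.2 = $5.92.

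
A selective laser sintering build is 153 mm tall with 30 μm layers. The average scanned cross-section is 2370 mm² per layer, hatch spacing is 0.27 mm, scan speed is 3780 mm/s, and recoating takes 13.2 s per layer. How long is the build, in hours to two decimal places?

Number of layers: 153 / 0.03 → 5100 (rounded up).
Per-layer scan distance = 2370 / 0.27, so 8777.8 mm.
Scan time per layer = 8777.8 / 3780 = 2.3222 s.
Time per layer = 2.3222 + 13.2, so 15.5222 s.
5100 layers × 15.5222 s/layer = 79163.22 s, i.e. 21.99 hours.

21.99 hours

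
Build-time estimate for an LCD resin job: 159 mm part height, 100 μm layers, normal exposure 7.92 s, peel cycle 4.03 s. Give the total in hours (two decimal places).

5.28 hours

Number of layers: 159 / 0.1 → 1590 (rounded up).
Per-layer time = 7.92 + 4.03, so 11.95 s.
Total = 1590 × 11.95 = 19000.5 s = 5.28 hours.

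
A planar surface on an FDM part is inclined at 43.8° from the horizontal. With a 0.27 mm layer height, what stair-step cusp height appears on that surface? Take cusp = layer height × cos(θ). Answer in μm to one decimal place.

cos(43.8°) = 0.7218, so cusp = 0.27 × 0.7218 = 0.194886 mm → 194.9 μm.

194.9 μm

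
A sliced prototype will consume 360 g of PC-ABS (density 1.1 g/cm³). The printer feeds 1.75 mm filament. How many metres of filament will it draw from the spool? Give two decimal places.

Volume = 360 g / 1.1 g·cm⁻³ = 327.2727 cm³ = 327272.7 mm³.
Cross-section of 1.75 mm filament: π·(1.75/2)² = 2.4053 mm².
Length = 327272.7 / 2.4053 = 136063.15 mm = 136.06 m.

136.06 m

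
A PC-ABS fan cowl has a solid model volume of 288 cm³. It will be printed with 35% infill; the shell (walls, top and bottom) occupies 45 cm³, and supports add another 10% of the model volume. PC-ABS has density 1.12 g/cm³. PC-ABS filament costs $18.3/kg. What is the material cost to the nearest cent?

$3.26

Infill region: 288 − 45 → 243 cm³.
Infill volume = 0.35 × 243 = 85.05 cm³.
Support = 0.10 × 288 = 28.8 cm³.
Deposited volume = 45 + 85.05 + 28.8 = 158.85 cm³.
Mass = 158.85 × 1.12, so 177.912 g.
Cost = 177.912 g / 1000 × $18.3/kg = $3.26.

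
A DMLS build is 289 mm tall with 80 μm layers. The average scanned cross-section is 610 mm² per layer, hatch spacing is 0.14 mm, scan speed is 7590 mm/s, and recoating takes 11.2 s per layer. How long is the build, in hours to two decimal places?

Number of layers: 289 / 0.08 → 3613 (rounded up).
Scan path per layer: 610 / 0.14 → 4357.1 mm.
Scan time per layer = 4357.1 / 7590 = 0.5741 s.
Per-layer time = 0.5741 + 11.2, so 11.7741 s.
Total: 3613 × 11.7741 s = 42539.8233 s → 11.82 hours.

11.82 hours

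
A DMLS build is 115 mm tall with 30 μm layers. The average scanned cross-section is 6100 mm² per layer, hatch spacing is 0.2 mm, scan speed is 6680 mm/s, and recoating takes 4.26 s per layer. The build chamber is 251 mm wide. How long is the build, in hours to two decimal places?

9.40 hours

Layer count = ceil(115 / 0.03) = 3834.
Hatch length per layer = 6100 / 0.2 = 30500 mm.
Laser time per layer: 30500 / 6680 → 4.5659 s.
Layer cycle = 4.5659 + 4.26 = 8.8259 s.
3834 layers × 8.8259 s/layer = 33838.5006 s, i.e. 9.40 hours.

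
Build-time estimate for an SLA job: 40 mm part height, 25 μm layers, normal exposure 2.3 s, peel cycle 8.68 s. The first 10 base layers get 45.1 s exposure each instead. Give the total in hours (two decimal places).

Layer count = ceil(40 / 0.025) = 1600.
Burn-in layers = 10 × (45.1 + 8.68), so 537.8 s.
Remaining layers: 1590 × (2.3 + 8.68) → 17458.2 s.
Total = 537.8 + 17458.2 = 17996 s = 5.00 hours.

5.00 hours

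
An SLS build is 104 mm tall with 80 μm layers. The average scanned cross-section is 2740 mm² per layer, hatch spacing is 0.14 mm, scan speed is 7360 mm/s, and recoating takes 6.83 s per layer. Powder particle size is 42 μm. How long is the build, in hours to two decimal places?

Layers = ⌈104/0.08⌉ = 1300.
Hatch length per layer: 2740 / 0.14 → 19571.4 mm.
Per-layer scan time = 19571.4 / 7360 = 2.6592 s.
Time per layer = 2.6592 + 6.83, so 9.4892 s.
1300 layers × 9.4892 s/layer = 12335.96 s, i.e. 3.43 hours.

3.43 hours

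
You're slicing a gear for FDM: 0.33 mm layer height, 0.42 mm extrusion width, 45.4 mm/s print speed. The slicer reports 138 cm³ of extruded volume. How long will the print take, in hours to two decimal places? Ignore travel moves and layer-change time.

6.09 hours

Line area: 0.33 × 0.42 → 0.1386 mm².
Path length: 138000 mm³ / 0.1386 mm² → 995671 mm.
Extrusion time: 995671 / 45.4 → 21931.1 s.
That's 21931.1 s → 6.09 hours.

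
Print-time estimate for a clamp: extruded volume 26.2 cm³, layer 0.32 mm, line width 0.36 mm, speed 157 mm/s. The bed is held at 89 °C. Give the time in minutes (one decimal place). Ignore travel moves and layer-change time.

24.1 minutes

Bead cross-section = 0.32 × 0.36, so 0.1152 mm².
Toolpath length = 26.2 cm³ / 0.1152 mm² = 26200 / 0.1152 = 227430.6 mm.
Time extruding = 227430.6 / 157, so 1448.6 s.
1448.6 s = 24.1 minutes.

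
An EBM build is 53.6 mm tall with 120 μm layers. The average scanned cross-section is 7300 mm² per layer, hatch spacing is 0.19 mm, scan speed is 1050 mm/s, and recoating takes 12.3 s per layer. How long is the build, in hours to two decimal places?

Number of layers: 53.6 / 0.12 → 447 (rounded up).
Hatch length per layer = 7300 / 0.19 = 38421.1 mm.
Beam time per layer = 38421.1 / 1050, so 36.5915 s.
Per-layer time = 36.5915 + 12.3 = 48.8915 s.
Build time = 447 × 48.8915 = 21854.5005 s = 6.07 hours.

6.07 hours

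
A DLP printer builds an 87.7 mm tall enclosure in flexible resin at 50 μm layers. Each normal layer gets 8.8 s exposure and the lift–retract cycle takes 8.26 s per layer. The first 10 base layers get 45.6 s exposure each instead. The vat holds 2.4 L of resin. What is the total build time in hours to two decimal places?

Layer count = ceil(87.7 / 0.05) = 1754.
Base layers = 10 × (45.6 + 8.26), so 538.6 s.
Normal layers: 1744 × (8.8 + 8.26) → 29752.64 s.
Total = 538.6 + 29752.64 = 30291.24 s = 8.41 hours.

8.41 hours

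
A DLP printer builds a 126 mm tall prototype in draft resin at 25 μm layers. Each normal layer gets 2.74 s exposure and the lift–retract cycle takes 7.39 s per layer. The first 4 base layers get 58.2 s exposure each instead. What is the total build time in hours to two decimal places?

14.24 hours

Layers = ⌈126/0.025⌉ = 5040.
Burn-in layers: 4 × (58.2 + 7.39) → 262.36 s.
Remaining layers = 5036 × (2.74 + 7.39) = 51014.68 s.
Sum: 262.36 + 51014.68 = 51277.04 s → 14.24 hours.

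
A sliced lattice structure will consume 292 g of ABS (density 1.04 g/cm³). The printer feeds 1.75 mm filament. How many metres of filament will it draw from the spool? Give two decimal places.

116.73 m

Extruded volume: 292/1.04 = 280.7692 cm³ (280769.2 mm³).
A = π r² = π × 0.875² = 2.4053 mm².
Length = 280769.2 / 2.4053 = 116729.39 mm = 116.73 m.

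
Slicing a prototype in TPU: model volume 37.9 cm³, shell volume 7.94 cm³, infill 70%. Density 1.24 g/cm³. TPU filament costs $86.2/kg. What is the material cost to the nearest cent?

$3.09

Infill region = 37.9 − 7.94 = 29.96 cm³.
Deposited infill = 0.70 × 29.96 = 20.972 cm³.
Deposited volume = 7.94 + 20.972, so 28.912 cm³.
Mass = 28.912 × 1.24, so 35.85088 g.
At $86.2/kg: 35.85088/1000 × 86.2 = $3.09.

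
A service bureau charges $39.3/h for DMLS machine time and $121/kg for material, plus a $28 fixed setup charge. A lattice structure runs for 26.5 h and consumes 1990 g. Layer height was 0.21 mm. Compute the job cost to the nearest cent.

$1310.24

Machine-time cost: 39.3 × 26.5 → $1041.45.
Feedstock cost = 121 × 1990/1000, so $240.79.
Total = 1041.45 + 240.79 + 28 = $1310.24.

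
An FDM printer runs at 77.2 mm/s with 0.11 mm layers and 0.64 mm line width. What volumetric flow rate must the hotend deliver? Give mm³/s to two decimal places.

A = 0.11 × 0.64, so 0.0704 mm².
Q = v·A = 77.2 × 0.0704 = 5.43 mm³/s.

5.43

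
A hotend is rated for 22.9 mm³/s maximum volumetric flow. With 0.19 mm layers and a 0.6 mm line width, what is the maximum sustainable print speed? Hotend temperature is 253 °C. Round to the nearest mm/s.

201 mm/s

Extrusion cross-section: 0.19 × 0.6 → 0.114 mm².
Max speed = 22.9 / 0.114 = 200.88 ≈ 201 mm/s.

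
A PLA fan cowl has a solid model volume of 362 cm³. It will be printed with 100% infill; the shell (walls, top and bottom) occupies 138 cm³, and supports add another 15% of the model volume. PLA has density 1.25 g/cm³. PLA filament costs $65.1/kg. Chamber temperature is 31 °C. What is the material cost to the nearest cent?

$33.88

Volume inside the shell: 362 − 138 → 224 cm³.
Infill deposited = 1.00 × 224 = 224 cm³.
Support: 0.15 × 362 → 54.3 cm³.
Deposited volume: 138 + 224 + 54.3 → 416.3 cm³.
Mass = 416.3 × 1.25 = 520.375 g.
Cost = 520.375 g / 1000 × $65.1/kg = $33.88.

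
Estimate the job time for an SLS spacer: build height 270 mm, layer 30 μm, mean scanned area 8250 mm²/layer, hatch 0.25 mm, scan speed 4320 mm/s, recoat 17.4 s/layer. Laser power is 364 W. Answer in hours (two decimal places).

Layers = ⌈270/0.03⌉ = 9000.
Hatch length per layer: 8250 / 0.25 → 33000 mm.
Per-layer scan time = 33000 / 4320, so 7.6389 s.
Time per layer: 7.6389 + 17.4 → 25.0389 s.
Total: 9000 × 25.0389 s = 225350.1 s → 62.60 hours.

62.60 hours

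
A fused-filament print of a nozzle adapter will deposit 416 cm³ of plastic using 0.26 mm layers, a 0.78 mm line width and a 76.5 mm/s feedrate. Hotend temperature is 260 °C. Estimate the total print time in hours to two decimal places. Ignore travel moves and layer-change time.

Bead cross-section = 0.26 × 0.78 = 0.2028 mm².
Path length: 416000 mm³ / 0.2028 mm² → 2051282.1 mm.
Print-move time = 2051282.1 / 76.5, so 26814.1 s.
26814.1 s = 7.45 hours.

7.45 hours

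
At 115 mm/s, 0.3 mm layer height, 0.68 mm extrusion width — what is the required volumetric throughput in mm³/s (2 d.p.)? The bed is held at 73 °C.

Extrusion cross-section: 0.3 × 0.68 → 0.204 mm².
Volumetric flow = 115 × 0.204 = 23.46 mm³/s.

23.46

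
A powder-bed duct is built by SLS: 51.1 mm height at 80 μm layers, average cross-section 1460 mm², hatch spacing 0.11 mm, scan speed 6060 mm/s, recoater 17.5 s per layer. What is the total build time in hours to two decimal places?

3.50 hours

Layer count = ceil(51.1 / 0.08) = 639.
Hatch length per layer = 1460 / 0.11, so 13272.7 mm.
Scan time per layer = 13272.7 / 6060 = 2.1902 s.
Time per layer = 2.1902 + 17.5, so 19.6902 s.
639 layers × 19.6902 s/layer = 12582.0378 s, i.e. 3.50 hours.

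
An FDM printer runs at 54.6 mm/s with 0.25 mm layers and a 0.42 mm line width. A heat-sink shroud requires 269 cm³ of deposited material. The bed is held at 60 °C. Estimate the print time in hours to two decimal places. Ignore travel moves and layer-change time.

13.03 hours

Bead cross-section = 0.25 × 0.42, so 0.105 mm².
Total extruded path = 269000/0.105 = 2561904.8 mm.
Extrusion time = 2561904.8 / 54.6 = 46921.3 s.
46921.3 s = 13.03 hours.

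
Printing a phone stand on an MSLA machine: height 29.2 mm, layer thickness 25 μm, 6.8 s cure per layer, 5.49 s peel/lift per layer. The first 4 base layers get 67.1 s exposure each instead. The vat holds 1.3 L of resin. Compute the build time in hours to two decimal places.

Layers = ⌈29.2/0.025⌉ = 1168.
Burn-in layers = 4 × (67.1 + 5.49) = 290.36 s.
Remaining layers = 1164 × (6.8 + 5.49) = 14305.56 s.
Total = 290.36 + 14305.56 = 14595.92 s = 4.05 hours.

4.05 hours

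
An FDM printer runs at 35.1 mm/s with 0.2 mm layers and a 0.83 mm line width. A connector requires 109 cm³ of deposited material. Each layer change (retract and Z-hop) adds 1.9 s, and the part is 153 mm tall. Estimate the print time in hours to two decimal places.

5.60 hours

Bead cross-section: 0.2 × 0.83 → 0.166 mm².
Path length: 109000 mm³ / 0.166 mm² → 656626.5 mm.
Extrusion time: 656626.5 / 35.1 → 18707.3 s.
Layer count = ceil(153 / 0.2) = 765.
Z-hop total = 765 × 1.9 = 1453.5 s.
Total = 18707.3 + 1453.5 = 20160.8 s = 5.60 hours.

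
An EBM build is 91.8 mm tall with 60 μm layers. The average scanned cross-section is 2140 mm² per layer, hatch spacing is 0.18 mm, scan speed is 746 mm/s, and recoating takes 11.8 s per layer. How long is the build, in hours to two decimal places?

11.79 hours

Layers = ⌈91.8/0.06⌉ = 1530.
Scan path per layer: 2140 / 0.18 → 11888.9 mm.
Per-layer scan time = 11888.9 / 746, so 15.9369 s.
Per-layer time = 15.9369 + 11.8 = 27.7369 s.
Total: 1530 × 27.7369 s = 42437.457 s → 11.79 hours.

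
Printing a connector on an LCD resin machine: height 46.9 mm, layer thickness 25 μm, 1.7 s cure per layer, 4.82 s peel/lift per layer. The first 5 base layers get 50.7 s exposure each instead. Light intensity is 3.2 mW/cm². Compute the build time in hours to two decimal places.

3.47 hours

Number of layers: 46.9 / 0.025 → 1876 (rounded up).
Burn-in layers = 5 × (50.7 + 4.82) = 277.6 s.
Remaining layers = 1871 × (1.7 + 4.82), so 12198.92 s.
Sum: 277.6 + 12198.92 = 12476.52 s → 3.47 hours.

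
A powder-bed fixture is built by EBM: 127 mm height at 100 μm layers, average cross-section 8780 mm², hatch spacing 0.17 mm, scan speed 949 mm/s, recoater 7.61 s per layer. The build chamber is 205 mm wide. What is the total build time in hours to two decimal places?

21.88 hours

Layers = ⌈127/0.1⌉ = 1270.
Per-layer scan distance = 8780 / 0.17, so 51647.1 mm.
Beam time per layer = 51647.1 / 949, so 54.4227 s.
Time per layer: 54.4227 + 7.61 → 62.0327 s.
1270 layers × 62.0327 s/layer = 78781.529 s, i.e. 21.88 hours.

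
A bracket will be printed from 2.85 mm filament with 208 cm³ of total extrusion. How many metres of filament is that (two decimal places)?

32.60 m

Cross-section of 2.85 mm filament: π·(2.85/2)² = 6.3794 mm².
Length = 208 cm³ / 6.3794 mm² = 208000 / 6.3794 = 32604.95 mm = 32.60 m.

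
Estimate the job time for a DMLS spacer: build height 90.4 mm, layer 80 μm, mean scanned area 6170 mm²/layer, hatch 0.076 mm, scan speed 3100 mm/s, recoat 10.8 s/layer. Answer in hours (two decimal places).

11.61 hours

Number of layers: 90.4 / 0.08 → 1130 (rounded up).
Scan path per layer = 6170 / 0.076, so 81184.2 mm.
Laser time per layer = 81184.2 / 3100 = 26.1885 s.
Per-layer time = 26.1885 + 10.8 = 36.9885 s.
Total: 1130 × 36.9885 s = 41797.005 s → 11.61 hours.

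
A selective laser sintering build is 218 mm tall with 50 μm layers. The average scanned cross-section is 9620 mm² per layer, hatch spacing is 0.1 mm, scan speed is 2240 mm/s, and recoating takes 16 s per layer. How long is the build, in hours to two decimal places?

Layer count = ceil(218 / 0.05) = 4360.
Scan path per layer: 9620 / 0.1 → 96200 mm.
Laser time per layer = 96200 / 2240 = 42.9464 s.
Time per layer = 42.9464 + 16, so 58.9464 s.
Total: 4360 × 58.9464 s = 257006.304 s → 71.39 hours.

71.39 hours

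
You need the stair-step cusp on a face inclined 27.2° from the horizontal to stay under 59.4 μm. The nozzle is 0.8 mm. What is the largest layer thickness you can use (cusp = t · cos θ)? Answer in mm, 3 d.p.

0.067 mm

t = h_c / cos θ = 0.0594 / 0.8894 = 0.067 mm.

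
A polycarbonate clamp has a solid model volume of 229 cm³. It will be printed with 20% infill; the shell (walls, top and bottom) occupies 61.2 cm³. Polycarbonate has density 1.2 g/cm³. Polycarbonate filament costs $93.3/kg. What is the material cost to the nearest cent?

Interior volume: 229 − 61.2 → 167.8 cm³.
Deposited infill: 0.20 × 167.8 → 33.56 cm³.
Deposited volume = 61.2 + 33.56, so 94.76 cm³.
Mass = 94.76 × 1.2, so 113.712 g.
At $93.3/kg: 113.712/1000 × 93.3 = $10.61.

$10.61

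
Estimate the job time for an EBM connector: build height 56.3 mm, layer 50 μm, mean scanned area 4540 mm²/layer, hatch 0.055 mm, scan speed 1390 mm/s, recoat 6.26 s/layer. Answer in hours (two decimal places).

Layer count = ceil(56.3 / 0.05) = 1126.
Per-layer scan distance = 4540 / 0.055, so 82545.5 mm.
Beam time per layer = 82545.5 / 1390, so 59.3853 s.
Time per layer = 59.3853 + 6.26 = 65.6453 s.
Build time = 1126 × 65.6453 = 73916.6078 s = 20.53 hours.

20.53 hours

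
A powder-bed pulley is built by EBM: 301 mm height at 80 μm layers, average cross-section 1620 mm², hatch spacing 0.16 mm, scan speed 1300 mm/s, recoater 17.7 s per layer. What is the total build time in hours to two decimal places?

Layers = ⌈301/0.08⌉ = 3763.
Per-layer scan distance: 1620 / 0.16 → 10125 mm.
Scan time per layer = 10125 / 1300 = 7.7885 s.
Layer cycle: 7.7885 + 17.7 → 25.4885 s.
Total: 3763 × 25.4885 s = 95913.2255 s → 26.64 hours.

26.64 hours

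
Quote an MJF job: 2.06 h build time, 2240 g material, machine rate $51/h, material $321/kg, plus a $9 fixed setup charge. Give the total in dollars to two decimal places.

Machine cost = 51 × 2.06, so $105.06.
Material cost: 321 × 2240/1000 → $719.04.
Adding setup: 105.06 + 719.04 + 9 → $833.10.

$833.10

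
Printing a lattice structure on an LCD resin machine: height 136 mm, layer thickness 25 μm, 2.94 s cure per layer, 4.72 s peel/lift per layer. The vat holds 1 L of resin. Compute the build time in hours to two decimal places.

11.58 hours

Layers = ⌈136/0.025⌉ = 5440.
Each layer takes: 2.94 + 4.72 → 7.66 s.
Total = 5440 × 7.66 = 41670.4 s = 11.58 hours.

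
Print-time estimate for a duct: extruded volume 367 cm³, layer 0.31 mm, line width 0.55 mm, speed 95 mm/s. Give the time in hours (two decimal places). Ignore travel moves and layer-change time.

Extrusion cross-section: 0.31 × 0.55 → 0.1705 mm².
Toolpath length = 367 cm³ / 0.1705 mm² = 367000 / 0.1705 = 2152492.7 mm.
Print-move time = 2152492.7 / 95, so 22657.8 s.
In the requested units: 22657.8 s = 6.29 hours.

6.29 hours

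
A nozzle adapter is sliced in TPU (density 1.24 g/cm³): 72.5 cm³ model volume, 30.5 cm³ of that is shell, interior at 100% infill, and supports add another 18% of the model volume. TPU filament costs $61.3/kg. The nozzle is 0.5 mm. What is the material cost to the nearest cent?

$6.50

Interior volume = 72.5 − 30.5, so 42 cm³.
Deposited infill: 1.00 × 42 → 42 cm³.
Support = 0.18 × 72.5 = 13.05 cm³.
Total printed volume = 30.5 + 42 + 13.05, so 85.55 cm³.
Mass: 85.55 × 1.24 → 106.082 g.
Cost = 106.082 g / 1000 × $61.3/kg = $6.50.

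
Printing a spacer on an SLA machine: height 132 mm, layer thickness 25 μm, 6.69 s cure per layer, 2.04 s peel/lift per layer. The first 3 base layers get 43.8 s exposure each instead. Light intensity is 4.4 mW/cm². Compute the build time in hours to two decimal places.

Layer count = ceil(132 / 0.025) = 5280.
Bottom layers = 3 × (43.8 + 2.04), so 137.52 s.
Regular layers = 5277 × (6.69 + 2.04), so 46068.21 s.
Total = 137.52 + 46068.21 = 46205.73 s = 12.83 hours.

12.83 hours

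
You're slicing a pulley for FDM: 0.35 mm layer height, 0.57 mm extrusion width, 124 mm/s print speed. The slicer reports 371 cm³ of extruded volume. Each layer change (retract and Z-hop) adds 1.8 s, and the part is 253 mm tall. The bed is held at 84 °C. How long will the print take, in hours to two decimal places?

Bead cross-section = 0.35 × 0.57, so 0.1995 mm².
Toolpath length = 371 cm³ / 0.1995 mm² = 371000 / 0.1995 = 1859649.1 mm.
Print-move time: 1859649.1 / 124 → 14997.2 s.
Layers = ⌈253/0.35⌉ = 723.
Z-hop total = 723 × 1.8, so 1301.4 s.
Altogether 14997.2 + 1301.4 = 16298.6 s, i.e. 4.53 hours.

4.53 hours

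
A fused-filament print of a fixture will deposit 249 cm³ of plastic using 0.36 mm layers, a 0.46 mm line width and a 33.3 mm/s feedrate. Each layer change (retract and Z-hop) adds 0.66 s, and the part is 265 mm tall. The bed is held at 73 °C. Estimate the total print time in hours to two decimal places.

12.68 hours

Line area: 0.36 × 0.46 → 0.1656 mm².
Toolpath length = 249 cm³ / 0.1656 mm² = 249000 / 0.1656 = 1503623.2 mm.
Extrusion time: 1503623.2 / 33.3 → 45153.8 s.
Layer count = ceil(265 / 0.36) = 737.
Non-print overhead = 737 × 0.66, so 486.42 s.
Total = 45153.8 + 486.42 = 45640.22 s = 12.68 hours.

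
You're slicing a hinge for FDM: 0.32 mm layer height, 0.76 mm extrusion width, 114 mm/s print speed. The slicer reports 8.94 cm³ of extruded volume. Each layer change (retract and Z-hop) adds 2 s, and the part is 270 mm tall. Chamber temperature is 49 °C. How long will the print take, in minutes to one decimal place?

33.5 minutes

Line area = 0.32 × 0.76 = 0.2432 mm².
Toolpath length = 8.94 cm³ / 0.2432 mm² = 8940 / 0.2432 = 36759.9 mm.
Extrusion time = 36759.9 / 114, so 322.5 s.
Number of layers: 270 / 0.32 → 844 (rounded up).
Layer-change overhead = 844 × 2, so 1688 s.
Altogether 322.5 + 1688 = 2010.5 s, i.e. 33.5 minutes.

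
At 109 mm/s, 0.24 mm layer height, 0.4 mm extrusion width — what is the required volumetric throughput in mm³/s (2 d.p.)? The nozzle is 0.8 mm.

10.46

A = 0.24 × 0.4, so 0.096 mm².
Volumetric flow = 109 × 0.096 = 10.46 mm³/s.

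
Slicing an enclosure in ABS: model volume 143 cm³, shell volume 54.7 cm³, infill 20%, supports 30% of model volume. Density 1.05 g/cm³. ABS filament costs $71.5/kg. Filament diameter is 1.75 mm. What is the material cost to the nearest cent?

Infill region = 143 − 54.7 = 88.3 cm³.
Deposited infill = 0.20 × 88.3 = 17.66 cm³.
Support = 0.30 × 143 = 42.9 cm³.
Total extruded: 54.7 + 17.66 + 42.9 → 115.26 cm³.
Mass = 115.26 × 1.05, so 121.023 g.
At $71.5/kg: 121.023/1000 × 71.5 = $8.65.

$8.65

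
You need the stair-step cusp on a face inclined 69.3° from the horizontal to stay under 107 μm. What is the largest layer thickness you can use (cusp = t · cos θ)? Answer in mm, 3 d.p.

0.303 mm

t = h_c / cos θ = 0.107 / 0.3535 = 0.303 mm.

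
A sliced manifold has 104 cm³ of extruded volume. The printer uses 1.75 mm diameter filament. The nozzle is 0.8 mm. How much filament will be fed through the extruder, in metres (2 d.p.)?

43.24 m

Filament cross-section = π × (1.75/2)² = 2.4053 mm².
L = 104000 mm³ / 2.4053 mm² = 43237.85 mm, i.e. 43.24 m.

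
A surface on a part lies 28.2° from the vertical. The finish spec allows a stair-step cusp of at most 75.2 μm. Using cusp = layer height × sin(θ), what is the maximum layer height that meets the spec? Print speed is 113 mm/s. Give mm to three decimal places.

Layer height = cusp / sin(28.2°) = 0.0752 / 0.4726 = 0.159 mm.

0.159 mm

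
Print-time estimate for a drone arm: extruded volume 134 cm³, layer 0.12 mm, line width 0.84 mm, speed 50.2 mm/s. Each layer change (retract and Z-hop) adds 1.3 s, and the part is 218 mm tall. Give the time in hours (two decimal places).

Bead cross-section = 0.12 × 0.84, so 0.1008 mm².
Path length: 134000 mm³ / 0.1008 mm² → 1329365.1 mm.
Print-move time = 1329365.1 / 50.2 = 26481.4 s.
Layer count = ceil(218 / 0.12) = 1817.
Non-print overhead = 1817 × 1.3, so 2362.1 s.
Total = 26481.4 + 2362.1 = 28843.5 s = 8.01 hours.

8.01 hours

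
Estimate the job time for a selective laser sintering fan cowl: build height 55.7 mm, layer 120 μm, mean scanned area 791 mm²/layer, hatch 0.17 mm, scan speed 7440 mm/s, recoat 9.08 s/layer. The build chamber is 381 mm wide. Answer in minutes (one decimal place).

75.2 minutes

Layers = ⌈55.7/0.12⌉ = 465.
Scan path per layer = 791 / 0.17 = 4652.9 mm.
Scan time per layer: 4652.9 / 7440 → 0.6254 s.
Per-layer time = 0.6254 + 9.08, so 9.7054 s.
Total: 465 × 9.7054 s = 4513.011 s → 75.2 minutes.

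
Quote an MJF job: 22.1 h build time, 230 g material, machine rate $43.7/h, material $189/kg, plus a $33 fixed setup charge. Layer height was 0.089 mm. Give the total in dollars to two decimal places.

$1042.24

Machine cost = 43.7 × 22.1, so $965.77.
Material cost: 189 × 230/1000 → $43.47.
Total = 965.77 + 43.47 + 33 = $1042.24.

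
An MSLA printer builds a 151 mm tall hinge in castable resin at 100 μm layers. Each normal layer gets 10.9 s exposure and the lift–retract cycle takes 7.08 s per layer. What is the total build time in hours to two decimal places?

Layers = ⌈151/0.1⌉ = 1510.
Cycle time: 10.9 + 7.08 → 17.98 s.
Build time: 1510 × 17.98 s = 27149.8 s, i.e. 7.54 hours.

7.54 hours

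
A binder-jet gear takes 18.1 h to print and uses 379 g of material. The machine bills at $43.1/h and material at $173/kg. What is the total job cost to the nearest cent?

$845.68

Machine cost: 43.1 × 18.1 → $780.11.
Feedstock cost: 173 × 379/1000 → $65.567.
Total = 780.11 + 65.567 = 845.677 ≈ $845.68.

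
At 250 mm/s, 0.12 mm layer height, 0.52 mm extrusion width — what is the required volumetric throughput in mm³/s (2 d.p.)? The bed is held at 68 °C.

15.60

Extrusion cross-section: 0.12 × 0.52 → 0.0624 mm².
Q = v·A = 250 × 0.0624 = 15.60 mm³/s.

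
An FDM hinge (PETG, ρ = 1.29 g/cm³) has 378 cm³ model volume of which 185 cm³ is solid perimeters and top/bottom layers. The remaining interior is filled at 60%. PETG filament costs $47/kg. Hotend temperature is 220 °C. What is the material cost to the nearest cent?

$18.24

Interior volume: 378 − 185 → 193 cm³.
Infill deposited = 0.60 × 193 = 115.8 cm³.
Deposited volume: 185 + 115.8 → 300.8 cm³.
Mass: 300.8 × 1.29 → 388.032 g.
At $47/kg: 388.032/1000 × 47 = $18.24.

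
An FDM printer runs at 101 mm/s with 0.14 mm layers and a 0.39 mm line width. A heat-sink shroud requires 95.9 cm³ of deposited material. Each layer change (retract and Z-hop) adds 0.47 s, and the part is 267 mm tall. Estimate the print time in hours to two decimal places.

5.08 hours

Extrusion cross-section = 0.14 × 0.39 = 0.0546 mm².
Toolpath length = 95.9 cm³ / 0.0546 mm² = 95900 / 0.0546 = 1756410.3 mm.
Print-move time = 1756410.3 / 101 = 17390.2 s.
Layers = ⌈267/0.14⌉ = 1908.
Non-print overhead = 1908 × 0.47, so 896.76 s.
Total = 17390.2 + 896.76 = 18286.96 s = 5.08 hours.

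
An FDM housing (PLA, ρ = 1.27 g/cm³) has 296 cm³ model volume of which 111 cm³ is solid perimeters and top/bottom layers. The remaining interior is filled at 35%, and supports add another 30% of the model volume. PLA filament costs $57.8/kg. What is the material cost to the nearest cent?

Infill region = 296 − 111, so 185 cm³.
Infill volume = 0.35 × 185 = 64.75 cm³.
Support: 0.30 × 296 → 88.8 cm³.
Total extruded = 111 + 64.75 + 88.8, so 264.55 cm³.
Mass = 264.55 × 1.27 = 335.9785 g.
Cost = 335.9785 g / 1000 × $57.8/kg = $19.42.

$19.42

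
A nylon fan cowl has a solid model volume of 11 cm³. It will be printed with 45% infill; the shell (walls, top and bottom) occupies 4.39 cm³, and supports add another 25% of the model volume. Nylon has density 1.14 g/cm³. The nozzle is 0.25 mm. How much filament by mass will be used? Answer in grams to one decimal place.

11.5 g

Infill region: 11 − 4.39 → 6.61 cm³.
Deposited infill: 0.45 × 6.61 → 2.9745 cm³.
Support = 0.25 × 11 = 2.75 cm³.
Deposited volume = 4.39 + 2.9745 + 2.75 = 10.1145 cm³.
Mass = 10.1145 × 1.14, so 11.53053 g.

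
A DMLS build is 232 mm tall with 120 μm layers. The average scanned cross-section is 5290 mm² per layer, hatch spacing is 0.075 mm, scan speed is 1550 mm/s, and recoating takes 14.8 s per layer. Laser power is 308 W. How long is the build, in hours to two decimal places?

32.40 hours

Layer count = ceil(232 / 0.12) = 1934.
Hatch length per layer: 5290 / 0.075 → 70533.3 mm.
Laser time per layer: 70533.3 / 1550 → 45.5054 s.
Time per layer = 45.5054 + 14.8, so 60.3054 s.
Total: 1934 × 60.3054 s = 116630.6436 s → 32.40 hours.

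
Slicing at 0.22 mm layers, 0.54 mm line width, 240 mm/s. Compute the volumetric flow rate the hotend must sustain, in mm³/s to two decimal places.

28.51

A: 0.22 × 0.54 → 0.1188 mm².
Q = v·A = 240 × 0.1188 = 28.51 mm³/s.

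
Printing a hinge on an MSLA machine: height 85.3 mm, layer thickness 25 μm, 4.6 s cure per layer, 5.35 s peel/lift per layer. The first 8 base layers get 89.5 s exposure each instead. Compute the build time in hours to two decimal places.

Number of layers: 85.3 / 0.025 → 3412 (rounded up).
Bottom layers = 8 × (89.5 + 5.35), so 758.8 s.
Normal layers = 3404 × (4.6 + 5.35), so 33869.8 s.
Sum: 758.8 + 33869.8 = 34628.6 s → 9.62 hours.

9.62 hours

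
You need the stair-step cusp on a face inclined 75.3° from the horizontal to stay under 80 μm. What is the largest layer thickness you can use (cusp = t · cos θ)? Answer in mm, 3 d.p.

cos(75.3°) = 0.2538; t_max = 0.08/0.2538 = 0.315 mm.

0.315 mm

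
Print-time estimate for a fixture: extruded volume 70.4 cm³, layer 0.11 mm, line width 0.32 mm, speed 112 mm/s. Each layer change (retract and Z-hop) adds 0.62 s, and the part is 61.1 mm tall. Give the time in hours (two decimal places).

5.06 hours

Bead cross-section = 0.11 × 0.32 = 0.0352 mm².
Toolpath length = 70.4 cm³ / 0.0352 mm² = 70400 / 0.0352 = 2000000 mm.
Print-move time = 2000000 / 112 = 17857.1 s.
Layer count = ceil(61.1 / 0.11) = 556.
Layer-change overhead = 556 × 0.62, so 344.72 s.
Total = 17857.1 + 344.72 = 18201.82 s = 5.06 hours.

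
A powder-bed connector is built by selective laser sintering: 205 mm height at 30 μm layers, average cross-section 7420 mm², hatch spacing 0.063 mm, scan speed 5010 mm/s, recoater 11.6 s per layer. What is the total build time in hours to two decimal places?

66.65 hours

Layers = ⌈205/0.03⌉ = 6834.
Scan path per layer = 7420 / 0.063 = 117777.8 mm.
Laser time per layer = 117777.8 / 5010, so 23.5085 s.
Time per layer = 23.5085 + 11.6, so 35.1085 s.
6834 layers × 35.1085 s/layer = 239931.489 s, i.e. 66.65 hours.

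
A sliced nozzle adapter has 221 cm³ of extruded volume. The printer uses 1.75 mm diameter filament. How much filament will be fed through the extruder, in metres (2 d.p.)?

Filament cross-section = π × (1.75/2)² = 2.4053 mm².
L = 221000 mm³ / 2.4053 mm² = 91880.43 mm, i.e. 91.88 m.

91.88 m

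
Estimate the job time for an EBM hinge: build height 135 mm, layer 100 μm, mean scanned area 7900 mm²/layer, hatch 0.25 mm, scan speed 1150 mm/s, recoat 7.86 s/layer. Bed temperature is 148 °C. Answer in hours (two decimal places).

Layers = ⌈135/0.1⌉ = 1350.
Per-layer scan distance = 7900 / 0.25, so 31600 mm.
Scan time per layer = 31600 / 1150 = 27.4783 s.
Per-layer time = 27.4783 + 7.86 = 35.3383 s.
Total: 1350 × 35.3383 s = 47706.705 s → 13.25 hours.

13.25 hours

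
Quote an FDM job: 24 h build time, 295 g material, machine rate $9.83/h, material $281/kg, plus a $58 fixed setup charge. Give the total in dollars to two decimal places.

$376.82

Machine cost: 9.83 × 24 → $235.92.
Material charge: 281 × 295/1000 → $82.895.
Adding setup: 235.92 + 82.895 + 58 → 376.815 ≈ $376.82.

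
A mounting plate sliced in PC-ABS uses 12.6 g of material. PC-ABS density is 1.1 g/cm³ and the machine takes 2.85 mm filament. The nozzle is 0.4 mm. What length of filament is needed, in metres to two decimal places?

1.80 m

Volume = 12.6 g / 1.1 g·cm⁻³ = 11.4545 cm³ = 11454.5 mm³.
Cross-section of 2.85 mm filament: π·(2.85/2)² = 6.3794 mm².
Length = 11454.5 / 6.3794 = 1795.55 mm = 1.80 m.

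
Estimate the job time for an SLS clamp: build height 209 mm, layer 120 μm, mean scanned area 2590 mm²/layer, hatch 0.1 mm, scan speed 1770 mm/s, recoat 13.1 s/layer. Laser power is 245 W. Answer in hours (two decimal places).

Layers = ⌈209/0.12⌉ = 1742.
Scan path per layer: 2590 / 0.1 → 25900 mm.
Scan time per layer: 25900 / 1770 → 14.6328 s.
Time per layer: 14.6328 + 13.1 → 27.7328 s.
Build time = 1742 × 27.7328 = 48310.5376 s = 13.42 hours.

13.42 hours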